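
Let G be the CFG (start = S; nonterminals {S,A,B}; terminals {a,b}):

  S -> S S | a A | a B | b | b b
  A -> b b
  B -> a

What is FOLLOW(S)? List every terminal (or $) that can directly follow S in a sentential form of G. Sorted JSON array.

Compute FIRST by fixpoint:
iter 1:
  A via A→b b: +{b}
  B via B→a: +{a}
  S via S→a A: +{a}
  S via S→b: +{b}
  S: {a,b}  A: {b}  B: {a}
iter 2: done
  S: {a,b}  A: {b}  B: {a}

FOLLOW sets:
FOLLOW(S) := {$}
iter 1:
  S→S S: FOLLOW(S) ⊇ FIRST(S) = {a,b}; new: +{a,b}
  S→a A: FOLLOW(A) ⊇ FOLLOW(S) ⊇ {$,a,b}; new: +{$,a,b}
  S→a B: FOLLOW(B) ⊇ FOLLOW(S) ⊇ {$,a,b}; new: +{$,a,b}
  FOLLOW[S]={$,a,b}  FOLLOW[A]={$,a,b}  FOLLOW[B]={$,a,b}
iter 2: (no change)
  FOLLOW[S]={$,a,b}  FOLLOW[A]={$,a,b}  FOLLOW[B]={$,a,b}

FOLLOW(S) = ["$", "a", "b"]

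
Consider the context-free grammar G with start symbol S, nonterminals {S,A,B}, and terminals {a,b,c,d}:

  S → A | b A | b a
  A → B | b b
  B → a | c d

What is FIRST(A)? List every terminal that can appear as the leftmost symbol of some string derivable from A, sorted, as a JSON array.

FIRST sets, iterate to fixpoint:
pass 1:
  A via A→b b: +{b}
  B via B→a: +{a}
  B via B→c d: +{c}
  S via S→A: +{b}
  FIRST[S]={b}  FIRST[A]={b}  FIRST[B]={a,c}
pass 2:
  A via A→B: +{a,c}
  S via S→A: +{a,c}
  FIRST[S]={a,b,c}  FIRST[A]={a,b,c}  FIRST[B]={a,c}
pass 3: done
  FIRST[S]={a,b,c}  FIRST[A]={a,b,c}  FIRST[B]={a,c}

FIRST(A) = ["a", "b", "c"]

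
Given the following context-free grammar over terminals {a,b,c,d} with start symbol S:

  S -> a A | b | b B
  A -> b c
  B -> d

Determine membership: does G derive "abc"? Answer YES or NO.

CNF form of G:
  S -> T0 B | T2 A | b
  A -> T0 T1
  B -> d
  T0 -> b
  T1 -> c
  T2 -> a

CYK table (by increasing span):
  T[0,0] 'a' = {T2}  orig:{}
  T[1,1] 'b' = {S,T0}  orig:{S}
  T[2,2] 'c' = {T1}  orig:{}
  T[0,1] 'ab' = ∅
  T[1,2] 'bc' = {A}
  T[0,2] 'abc' = {S}

S ∈ T[0,2] ⇒ YES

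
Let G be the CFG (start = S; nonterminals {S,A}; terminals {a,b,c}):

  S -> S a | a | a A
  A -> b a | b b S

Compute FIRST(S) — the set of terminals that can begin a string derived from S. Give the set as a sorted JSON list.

Compute FIRST by fixpoint:
iter 1:
  A via A→b a: +{b}
  S via S→a: +{a}
  FIRST[S]={a}  FIRST[A]={b}
iter 2: (stable)
  FIRST[S]={a}  FIRST[A]={b}

FIRST(S) = ["a"]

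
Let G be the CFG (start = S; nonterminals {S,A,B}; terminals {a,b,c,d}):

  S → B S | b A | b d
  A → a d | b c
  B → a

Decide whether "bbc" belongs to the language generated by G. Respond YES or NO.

CNF form of G:
  S -> B S | T2 A | T2 T1
  A -> T0 T1 | T2 T3
  B -> a
  T0 -> a
  T1 -> d
  T2 -> b
  T3 -> c

CYK table (by increasing span):
  [0..0]={T2}  "b"  orig:{}
  [1..1]={T2}  "b"  orig:{}
  [2..2]={T3}  "c"  orig:{}
  [0..1]=∅  "bb"
  [1..2]={A}  "bc"
  [0..2]={S}  "bbc"

S ∈ T[0,2] ⇒ YES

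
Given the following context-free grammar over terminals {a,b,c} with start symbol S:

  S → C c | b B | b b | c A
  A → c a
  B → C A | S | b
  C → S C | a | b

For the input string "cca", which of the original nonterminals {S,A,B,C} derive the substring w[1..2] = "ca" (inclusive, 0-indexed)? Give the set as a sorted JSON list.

CNF form of G:
  S -> C T0 | T0 A | T2 B | T2 T2
  A -> T0 T1
  B -> C A | C T0 | T0 A | T2 B | T2 T2 | b
  C -> S C | a | b
  T0 -> c
  T1 -> a
  T2 -> b

CYK fill, restricted to cells inside w[1..2]:
  T[1,1] 'c' = {T0}  orig:{}
  T[2,2] 'a' = {C,T1}  orig:{C}
  T[1,2] 'ca' = {A}

Original NTs in T[1,2] deriving "ca": ["A"]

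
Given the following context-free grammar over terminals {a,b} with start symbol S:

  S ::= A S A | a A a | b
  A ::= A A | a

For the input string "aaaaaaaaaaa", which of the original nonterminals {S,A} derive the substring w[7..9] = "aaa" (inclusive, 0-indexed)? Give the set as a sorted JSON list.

CNF form of G:
  S -> A X1 | T0 X2 | b
  A -> A A | a
  T0 -> a
  X1 -> S A
  X2 -> A T0

Fill CYK table bottom-up — only the sub-triangle for w[7..9]:
  T[7,7] 'a' = {A,T0}  orig:{A}
  T[8,8] 'a' = {A,T0}  orig:{A}
  T[9,9] 'a' = {A,T0}  orig:{A}
  T[7,8] 'aa' = {A,X2}  orig:{A}
  T[8,9] 'aa' = {A,X2}  orig:{A}
  T[7,9] 'aaa' = {A,S,X2}  orig:{A,S}

Original NTs in T[7,9] deriving "aaa": ["A", "S"]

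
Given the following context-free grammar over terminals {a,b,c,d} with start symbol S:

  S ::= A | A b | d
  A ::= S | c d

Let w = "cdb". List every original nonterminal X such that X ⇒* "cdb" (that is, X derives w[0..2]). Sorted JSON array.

CNF form of G:
  S -> A T0 | T1 T2 | d
  A -> A T0 | T1 T2 | d
  T0 -> b
  T1 -> c
  T2 -> d

Fill CYK table bottom-up (cells [i..j] with 0 ≤ i ≤ j ≤ 2 only):
  T[0,0] 'c' = {T1}  orig:{}
  T[1,1] 'd' = {A,S,T2}  orig:{A,S}
  T[2,2] 'b' = {T0}  orig:{}
  T[0,1] 'cd' = {A,S}
  T[1,2] 'db' = {A,S}
  T[0,2] 'cdb' = {A,S}

Original NTs in T[0,2] deriving "cdb": ["A", "S"]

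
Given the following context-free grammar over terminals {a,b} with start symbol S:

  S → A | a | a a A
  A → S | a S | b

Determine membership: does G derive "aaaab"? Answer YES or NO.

Convert to CNF:
  S -> T0 S | T0 X2 | a | b
  A -> T0 S | T0 X1 | a | b
  T0 -> a
  X1 -> T0 A
  X2 -> T0 A

CYK fill:
  T[0,0] 'a' = {A,S,T0}  orig:{A,S}
  T[1,1] 'a' = {A,S,T0}  orig:{A,S}
  T[2,2] 'a' = {A,S,T0}  orig:{A,S}
  T[3,3] 'a' = {A,S,T0}  orig:{A,S}
  T[4,4] 'b' = {A,S}
  T[0,1] 'aa' = {A,S,X1,X2}  orig:{A,S}
  T[1,2] 'aa' = {A,S,X1,X2}  orig:{A,S}
  T[2,3] 'aa' = {A,S,X1,X2}  orig:{A,S}
  T[3,4] 'ab' = {A,S,X1,X2}  orig:{A,S}
  T[0,2] 'aaa' = {A,S,X1,X2}  orig:{A,S}
  T[1,3] 'aaa' = {A,S,X1,X2}  orig:{A,S}
  T[2,4] 'aab' = {A,S,X1,X2}  orig:{A,S}
  T[0,3] 'aaaa' = {A,S,X1,X2}  orig:{A,S}
  T[1,4] 'aaab' = {A,S,X1,X2}  orig:{A,S}
  T[0,4] 'aaaab' = {A,S,X1,X2}  orig:{A,S}

S ∈ T[0,4] ⇒ YES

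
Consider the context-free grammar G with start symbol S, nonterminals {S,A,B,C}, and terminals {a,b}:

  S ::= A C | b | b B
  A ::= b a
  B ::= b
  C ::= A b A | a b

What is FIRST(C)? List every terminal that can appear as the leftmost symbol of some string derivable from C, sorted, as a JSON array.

Compute FIRST by fixpoint:
[1]
  A via A→b a: +{b}
  B via B→b: +{b}
  C via C→A b A: +{b}
  C via C→a b: +{a}
  S via S→A C: +{b}
  S: {b}  A: {b}  B: {b}  C: {a,b}
[2] done
  S: {b}  A: {b}  B: {b}  C: {a,b}

FIRST(C) = ["a", "b"]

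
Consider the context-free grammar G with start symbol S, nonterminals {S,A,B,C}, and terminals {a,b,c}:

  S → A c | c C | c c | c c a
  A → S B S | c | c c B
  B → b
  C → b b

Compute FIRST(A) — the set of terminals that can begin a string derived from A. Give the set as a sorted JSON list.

Compute FIRST by fixpoint:
pass 1:
  A via A→c: +{c}
  B via B→b: +{b}
  C via C→b b: +{b}
  S via S→A c: +{c}
  S: {c}  A: {c}  B: {b}  C: {b}
pass 2: (no change)
  S: {c}  A: {c}  B: {b}  C: {b}

FIRST(A) = ["c"]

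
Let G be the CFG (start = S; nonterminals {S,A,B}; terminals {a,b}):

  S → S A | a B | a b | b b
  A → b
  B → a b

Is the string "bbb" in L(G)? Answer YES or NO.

CNF form of G:
  S -> S A | T0 B | T0 T1 | T1 T1
  A -> b
  B -> T0 T1
  T0 -> a
  T1 -> b

CYK fill:
  cell(0,0) b: {A,T1}  orig:{A}
  cell(1,1) b: {A,T1}  orig:{A}
  cell(2,2) b: {A,T1}  orig:{A}
  cell(0,1) bb: {S}
  cell(1,2) bb: {S}
  cell(0,2) bbb: {S}

S ∈ T[0,2] ⇒ YES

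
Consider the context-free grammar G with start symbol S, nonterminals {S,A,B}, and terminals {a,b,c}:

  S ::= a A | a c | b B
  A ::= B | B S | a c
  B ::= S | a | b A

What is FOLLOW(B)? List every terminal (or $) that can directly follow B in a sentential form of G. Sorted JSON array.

FIRST iteration:
round 1:
  A via A→a c: +{a}
  B via B→a: +{a}
  B via B→b A: +{b}
  S via S→a A: +{a}
  S via S→b B: +{b}
  FIRST[S]={a,b}  FIRST[A]={a}  FIRST[B]={a,b}
round 2:
  A via A→B: +{b}
  FIRST[S]={a,b}  FIRST[A]={a,b}  FIRST[B]={a,b}
round 3: done
  FIRST[S]={a,b}  FIRST[A]={a,b}  FIRST[B]={a,b}

Compute FOLLOW by fixpoint:
FOLLOW(S) := {$}
pass 1:
  A→B S: FOLLOW(B) ⊇ FIRST(S) = {a,b}; new: +{a,b}
  B→S: FOLLOW(S) ⊇ FOLLOW(B) ⊇ {a,b}; new: +{a,b}
  B→b A: FOLLOW(A) ⊇ FOLLOW(B) ⊇ {a,b}; new: +{a,b}
  S→a A: FOLLOW(A) ⊇ FOLLOW(S) ⊇ {$,a,b}; new: +{$}
  S→b B: FOLLOW(B) ⊇ FOLLOW(S) ⊇ {$,a,b}; new: +{$}
  FOLLOW[S]={$,a,b}  FOLLOW[A]={$,a,b}  FOLLOW[B]={$,a,b}
pass 2: (no change)
  FOLLOW[S]={$,a,b}  FOLLOW[A]={$,a,b}  FOLLOW[B]={$,a,b}

FOLLOW(B) = ["$", "a", "b"]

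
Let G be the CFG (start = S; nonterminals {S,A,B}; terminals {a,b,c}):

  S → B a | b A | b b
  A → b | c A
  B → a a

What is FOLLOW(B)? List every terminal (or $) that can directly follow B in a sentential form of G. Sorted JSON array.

Compute FIRST by fixpoint:
round 1:
  A via A→b: +{b}
  A via A→c A: +{c}
  B via B→a a: +{a}
  S via S→B a: +{a}
  S via S→b A: +{b}
  FIRST(S)={a,b}  FIRST(A)={b,c}  FIRST(B)={a}
round 2: (no change)
  FIRST(S)={a,b}  FIRST(A)={b,c}  FIRST(B)={a}

Compute FOLLOW by fixpoint:
initialize: $ ∈ FOLLOW(S)
round 1:
  S→B a: FOLLOW(B) ⊇ FIRST(a) = {a}; new: +{a}
  S→b A: FOLLOW(A) ⊇ FOLLOW(S) ⊇ {$}; new: +{$}
  FOLLOW(S)={$}  FOLLOW(A)={$}  FOLLOW(B)={a}
round 2: (no change)
  FOLLOW(S)={$}  FOLLOW(A)={$}  FOLLOW(B)={a}

FOLLOW(B) = ["a"]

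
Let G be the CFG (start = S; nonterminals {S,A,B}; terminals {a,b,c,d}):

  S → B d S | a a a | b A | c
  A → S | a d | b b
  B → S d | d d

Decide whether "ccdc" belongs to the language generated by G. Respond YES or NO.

Convert to CNF:
  S -> B X5 | T1 X6 | T2 A | c
  A -> B X3 | T1 T0 | T1 X4 | T2 A | T2 T2 | c
  B -> S T0 | T0 T0
  T0 -> d
  T1 -> a
  T2 -> b
  X3 -> T0 S
  X4 -> T1 T1
  X5 -> T0 S
  X6 -> T1 T1

Fill CYK table bottom-up:
  cell(0,0) c: {A,S}
  cell(1,1) c: {A,S}
  cell(2,2) d: {T0}  orig:{}
  cell(3,3) c: {A,S}
  cell(0,1) cc: ∅
  cell(1,2) cd: {B}
  cell(2,3) dc: {X3,X5}  orig:{}
  cell(0,2) ccd: ∅
  cell(1,3) cdc: ∅
  cell(0,3) ccdc: ∅

S ∉ T[0,3] ⇒ NO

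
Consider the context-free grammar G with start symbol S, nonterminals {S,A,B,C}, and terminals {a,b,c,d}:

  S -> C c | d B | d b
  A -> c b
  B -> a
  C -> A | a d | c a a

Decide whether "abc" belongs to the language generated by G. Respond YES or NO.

CNF form of G:
  S -> C T0 | T3 B | T3 T1
  A -> T0 T1
  B -> a
  C -> T0 T1 | T0 X4 | T2 T3
  T0 -> c
  T1 -> b
  T2 -> a
  T3 -> d
  X4 -> T2 T2

CYK table (by increasing span):
  [0..0]={B,T2}  "a"  orig:{B}
  [1..1]={T1}  "b"  orig:{}
  [2..2]={T0}  "c"  orig:{}
  [0..1]=∅  "ab"
  [1..2]=∅  "bc"
  [0..2]=∅  "abc"

S ∉ T[0,2] ⇒ NO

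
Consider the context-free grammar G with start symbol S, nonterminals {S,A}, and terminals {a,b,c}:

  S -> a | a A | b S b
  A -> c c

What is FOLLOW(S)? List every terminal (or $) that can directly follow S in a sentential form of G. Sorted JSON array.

FIRST iteration:
iter 1:
  A via A→c c: +{c}
  S via S→a: +{a}
  S via S→b S b: +{b}
  FIRST(S)={a,b}  FIRST(A)={c}
iter 2: — fixpoint
  FIRST(S)={a,b}  FIRST(A)={c}

FOLLOW iteration:
seed FOLLOW(S) with $
round 1:
  S→a A: FOLLOW(A) ⊇ FOLLOW(S) ⊇ {$}; new: +{$}
  S→b S b: FOLLOW(S) ⊇ FIRST(b) = {b}; new: +{b}
  S: {$,b}  A: {$}
round 2:
  S→a A: FOLLOW(A) ⊇ FOLLOW(S) ⊇ {$,b}; new: +{b}
  S: {$,b}  A: {$,b}
round 3: (stable)
  S: {$,b}  A: {$,b}

FOLLOW(S) = ["$", "b"]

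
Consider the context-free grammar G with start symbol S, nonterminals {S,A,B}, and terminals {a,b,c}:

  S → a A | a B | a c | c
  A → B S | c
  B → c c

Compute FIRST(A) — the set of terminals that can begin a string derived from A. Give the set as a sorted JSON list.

Compute FIRST by fixpoint:
round 1:
  A via A→c: +{c}
  B via B→c c: +{c}
  S via S→a A: +{a}
  S via S→c: +{c}
  FIRST[S]={a,c}  FIRST[A]={c}  FIRST[B]={c}
round 2: (no change)
  FIRST[S]={a,c}  FIRST[A]={c}  FIRST[B]={c}

FIRST(A) = ["c"]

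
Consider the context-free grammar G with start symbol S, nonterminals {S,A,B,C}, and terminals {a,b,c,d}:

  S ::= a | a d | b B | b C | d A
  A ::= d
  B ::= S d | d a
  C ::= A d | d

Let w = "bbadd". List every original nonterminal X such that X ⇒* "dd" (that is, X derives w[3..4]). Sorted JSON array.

Convert to CNF:
  S -> T0 A | T1 T0 | T2 B | T2 C | a
  A -> d
  B -> S T0 | T0 T1
  C -> A T0 | d
  T0 -> d
  T1 -> a
  T2 -> b

CYK fill (cells [i..j] with 3 ≤ i ≤ j ≤ 4 only):
  cell(3,3) d: {A,C,T0}  orig:{A,C}
  cell(4,4) d: {A,C,T0}  orig:{A,C}
  cell(3,4) dd: {C,S}

Original NTs in T[3,4] deriving "dd": ["C", "S"]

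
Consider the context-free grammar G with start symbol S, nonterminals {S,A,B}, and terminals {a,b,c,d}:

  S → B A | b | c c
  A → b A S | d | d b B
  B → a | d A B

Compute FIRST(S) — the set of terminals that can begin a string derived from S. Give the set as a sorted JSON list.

FIRST iteration:
round 1:
  A via A→b A S: +{b}
  A via A→d: +{d}
  B via B→a: +{a}
  B via B→d A B: +{d}
  S via S→B A: +{a,d}
  S via S→b: +{b}
  S via S→c c: +{c}
  FIRST(S)={a,b,c,d}  FIRST(A)={b,d}  FIRST(B)={a,d}
round 2: (stable)
  FIRST(S)={a,b,c,d}  FIRST(A)={b,d}  FIRST(B)={a,d}

FIRST(S) = ["a", "b", "c", "d"]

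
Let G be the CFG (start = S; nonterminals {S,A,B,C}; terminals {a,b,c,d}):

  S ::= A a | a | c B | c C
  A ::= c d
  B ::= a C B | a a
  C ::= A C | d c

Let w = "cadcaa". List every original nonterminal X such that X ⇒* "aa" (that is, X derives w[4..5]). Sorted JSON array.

Convert to CNF:
  S -> A T2 | T0 B | T0 C | a
  A -> T0 T1
  B -> T2 T2 | T2 X3
  C -> A C | T1 T0
  T0 -> c
  T1 -> d
  T2 -> a
  X3 -> C B

Fill CYK table bottom-up (cells [i..j] with 4 ≤ i ≤ j ≤ 5 only):
  [4..4]={S,T2}  "a"  orig:{S}
  [5..5]={S,T2}  "a"  orig:{S}
  [4..5]={B}  "aa"

Original NTs in T[4,5] deriving "aa": ["B"]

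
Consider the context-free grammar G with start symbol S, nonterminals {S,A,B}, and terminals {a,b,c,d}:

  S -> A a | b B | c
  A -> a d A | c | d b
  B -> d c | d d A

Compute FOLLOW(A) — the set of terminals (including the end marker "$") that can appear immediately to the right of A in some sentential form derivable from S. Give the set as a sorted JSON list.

Compute FIRST by fixpoint:
iter 1:
  A via A→a d A: +{a}
  A via A→c: +{c}
  A via A→d b: +{d}
  B via B→d c: +{d}
  S via S→A a: +{a,c,d}
  S via S→b B: +{b}
  S: {a,b,c,d}  A: {a,c,d}  B: {d}
iter 2: — fixpoint
  S: {a,b,c,d}  A: {a,c,d}  B: {d}

FOLLOW iteration:
FOLLOW(S) := {$}
pass 1:
  S→A a: FOLLOW(A) ⊇ FIRST(a) = {a}; new: +{a}
  S→b B: FOLLOW(B) ⊇ FOLLOW(S) ⊇ {$}; new: +{$}
  FOLLOW(S)={$}  FOLLOW(A)={a}  FOLLOW(B)={$}
pass 2:
  B→d d A: FOLLOW(A) ⊇ FOLLOW(B) ⊇ {$}; new: +{$}
  FOLLOW(S)={$}  FOLLOW(A)={$,a}  FOLLOW(B)={$}
pass 3: done
  FOLLOW(S)={$}  FOLLOW(A)={$,a}  FOLLOW(B)={$}

FOLLOW(A) = ["$", "a"]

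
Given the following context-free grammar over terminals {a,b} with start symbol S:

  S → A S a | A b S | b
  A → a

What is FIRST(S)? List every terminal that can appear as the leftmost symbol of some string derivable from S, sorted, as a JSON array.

FIRST sets, iterate to fixpoint:
[1]
  A via A→a: +{a}
  S via S→A S a: +{a}
  S via S→b: +{b}
  FIRST[S]={a,b}  FIRST[A]={a}
[2] — fixpoint
  FIRST[S]={a,b}  FIRST[A]={a}

FIRST(S) = ["a", "b"]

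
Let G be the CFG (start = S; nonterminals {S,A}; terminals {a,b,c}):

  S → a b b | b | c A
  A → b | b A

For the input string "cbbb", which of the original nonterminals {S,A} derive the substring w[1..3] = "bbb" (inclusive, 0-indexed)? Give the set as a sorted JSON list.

Convert to CNF:
  S -> T1 X3 | T2 A | b
  A -> T0 A | b
  T0 -> b
  T1 -> a
  T2 -> c
  X3 -> T0 T0

CYK fill (cells [i..j] with 1 ≤ i ≤ j ≤ 3 only):
  [1..1]={A,S,T0}  "b"  orig:{A,S}
  [2..2]={A,S,T0}  "b"  orig:{A,S}
  [3..3]={A,S,T0}  "b"  orig:{A,S}
  [1..2]={A,X3}  "bb"  orig:{A}
  [2..3]={A,X3}  "bb"  orig:{A}
  [1..3]={A}  "bbb"

Original NTs in T[1,3] deriving "bbb": ["A"]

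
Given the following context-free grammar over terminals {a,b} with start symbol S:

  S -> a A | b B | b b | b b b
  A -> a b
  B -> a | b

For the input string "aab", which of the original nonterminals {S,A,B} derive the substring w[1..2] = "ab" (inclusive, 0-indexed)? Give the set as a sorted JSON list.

CNF form of G:
  S -> T0 A | T1 B | T1 T1 | T1 X2
  A -> T0 T1
  B -> a | b
  T0 -> a
  T1 -> b
  X2 -> T1 T1

Fill CYK table bottom-up — only the sub-triangle for w[1..2]:
  [1..1]={B,T0}  "a"  orig:{B}
  [2..2]={B,T1}  "b"  orig:{B}
  [1..2]={A}  "ab"

Original NTs in T[1,2] deriving "ab": ["A"]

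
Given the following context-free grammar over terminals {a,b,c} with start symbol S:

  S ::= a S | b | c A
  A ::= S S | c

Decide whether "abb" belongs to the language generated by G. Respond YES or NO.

CNF form of G:
  S -> T0 S | T1 A | b
  A -> S S | c
  T0 -> a
  T1 -> c

CYK fill:
  [0..0]={T0}  "a"  orig:{}
  [1..1]={S}  "b"
  [2..2]={S}  "b"
  [0..1]={S}  "ab"
  [1..2]={A}  "bb"
  [0..2]={A}  "abb"

S ∉ T[0,2] ⇒ NO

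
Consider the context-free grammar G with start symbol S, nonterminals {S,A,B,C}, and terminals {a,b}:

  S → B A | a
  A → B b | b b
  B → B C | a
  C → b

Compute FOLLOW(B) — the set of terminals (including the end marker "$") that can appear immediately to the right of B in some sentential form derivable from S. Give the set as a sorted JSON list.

FIRST iteration:
pass 1:
  A via A→b b: +{b}
  B via B→a: +{a}
  C via C→b: +{b}
  S via S→B A: +{a}
  S: {a}  A: {b}  B: {a}  C: {b}
pass 2:
  A via A→B b: +{a}
  S: {a}  A: {a,b}  B: {a}  C: {b}
pass 3: (stable)
  S: {a}  A: {a,b}  B: {a}  C: {b}

FOLLOW iteration:
seed FOLLOW(S) with $
[1]
  A→B b: FOLLOW(B) ⊇ FIRST(b) = {b}; new: +{b}
  B→B C: FOLLOW(C) ⊇ FOLLOW(B) ⊇ {b}; new: +{b}
  S→B A: FOLLOW(B) ⊇ FIRST(A) = {a,b}; new: +{a}
  S→B A: FOLLOW(A) ⊇ FOLLOW(S) ⊇ {$}; new: +{$}
  FOLLOW(S)={$}  FOLLOW(A)={$}  FOLLOW(B)={a,b}  FOLLOW(C)={b}
[2]
  B→B C: FOLLOW(C) ⊇ FOLLOW(B) ⊇ {a,b}; new: +{a}
  FOLLOW(S)={$}  FOLLOW(A)={$}  FOLLOW(B)={a,b}  FOLLOW(C)={a,b}
[3] (stable)
  FOLLOW(S)={$}  FOLLOW(A)={$}  FOLLOW(B)={a,b}  FOLLOW(C)={a,b}

FOLLOW(B) = ["a", "b"]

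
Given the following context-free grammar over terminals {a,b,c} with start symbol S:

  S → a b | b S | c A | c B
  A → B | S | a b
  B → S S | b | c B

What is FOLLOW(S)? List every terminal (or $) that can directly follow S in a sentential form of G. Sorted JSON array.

FIRST sets, iterate to fixpoint:
[1]
  A via A→a b: +{a}
  B via B→b: +{b}
  B via B→c B: +{c}
  S via S→a b: +{a}
  S via S→b S: +{b}
  S via S→c A: +{c}
  S: {a,b,c}  A: {a}  B: {b,c}
[2]
  A via A→B: +{b,c}
  B via B→S S: +{a}
  S: {a,b,c}  A: {a,b,c}  B: {a,b,c}
[3] (stable)
  S: {a,b,c}  A: {a,b,c}  B: {a,b,c}

FOLLOW iteration:
FOLLOW(S) := {$}
iter 1:
  B→S S: FOLLOW(S) ⊇ FIRST(S) = {a,b,c}; new: +{a,b,c}
  S→c A: FOLLOW(A) ⊇ FOLLOW(S) ⊇ {$,a,b,c}; new: +{$,a,b,c}
  S→c B: FOLLOW(B) ⊇ FOLLOW(S) ⊇ {$,a,b,c}; new: +{$,a,b,c}
  FOLLOW[S]={$,a,b,c}  FOLLOW[A]={$,a,b,c}  FOLLOW[B]={$,a,b,c}
iter 2: done
  FOLLOW[S]={$,a,b,c}  FOLLOW[A]={$,a,b,c}  FOLLOW[B]={$,a,b,c}

FOLLOW(S) = ["$", "a", "b", "c"]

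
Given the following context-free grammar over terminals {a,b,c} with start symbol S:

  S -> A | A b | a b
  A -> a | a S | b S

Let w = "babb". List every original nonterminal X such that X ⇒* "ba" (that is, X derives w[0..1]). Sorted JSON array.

Convert to CNF:
  S -> A T1 | T0 S | T0 T1 | T1 S | a
  A -> T0 S | T1 S | a
  T0 -> a
  T1 -> b

Fill CYK table bottom-up, restricted to cells inside w[0..1]:
  cell(0,0) b: {T1}  orig:{}
  cell(1,1) a: {A,S,T0}  orig:{A,S}
  cell(0,1) ba: {A,S}

Original NTs in T[0,1] deriving "ba": ["A", "S"]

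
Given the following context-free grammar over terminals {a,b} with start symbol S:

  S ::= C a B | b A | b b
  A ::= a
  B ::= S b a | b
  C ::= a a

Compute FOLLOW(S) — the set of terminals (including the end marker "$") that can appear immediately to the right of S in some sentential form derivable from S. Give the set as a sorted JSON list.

FIRST iteration:
iter 1:
  A via A→a: +{a}
  B via B→b: +{b}
  C via C→a a: +{a}
  S via S→C a B: +{a}
  S via S→b A: +{b}
  FIRST(S)={a,b}  FIRST(A)={a}  FIRST(B)={b}  FIRST(C)={a}
iter 2:
  B via B→S b a: +{a}
  FIRST(S)={a,b}  FIRST(A)={a}  FIRST(B)={a,b}  FIRST(C)={a}
iter 3: (no change)
  FIRST(S)={a,b}  FIRST(A)={a}  FIRST(B)={a,b}  FIRST(C)={a}

FOLLOW iteration:
seed FOLLOW(S) with $
iter 1:
  B→S b a: FOLLOW(S) ⊇ FIRST(b) = {b}; new: +{b}
  S→C a B: FOLLOW(C) ⊇ FIRST(a) = {a}; new: +{a}
  S→C a B: FOLLOW(B) ⊇ FOLLOW(S) ⊇ {$,b}; new: +{$,b}
  S→b A: FOLLOW(A) ⊇ FOLLOW(S) ⊇ {$,b}; new: +{$,b}
  FOLLOW(S)={$,b}  FOLLOW(A)={$,b}  FOLLOW(B)={$,b}  FOLLOW(C)={a}
iter 2: (no change)
  FOLLOW(S)={$,b}  FOLLOW(A)={$,b}  FOLLOW(B)={$,b}  FOLLOW(C)={a}

FOLLOW(S) = ["$", "b"]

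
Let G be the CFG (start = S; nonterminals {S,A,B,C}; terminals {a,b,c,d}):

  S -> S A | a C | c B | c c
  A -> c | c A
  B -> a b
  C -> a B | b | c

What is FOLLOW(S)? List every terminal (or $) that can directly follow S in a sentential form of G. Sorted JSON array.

Compute FIRST by fixpoint:
[1]
  A via A→c: +{c}
  B via B→a b: +{a}
  C via C→a B: +{a}
  C via C→b: +{b}
  C via C→c: +{c}
  S via S→a C: +{a}
  S via S→c B: +{c}
  S: {a,c}  A: {c}  B: {a}  C: {a,b,c}
[2] done
  S: {a,c}  A: {c}  B: {a}  C: {a,b,c}

FOLLOW iteration:
initialize: $ ∈ FOLLOW(S)
round 1:
  S→S A: FOLLOW(S) ⊇ FIRST(A) = {c}; new: +{c}
  S→S A: FOLLOW(A) ⊇ FOLLOW(S) ⊇ {$,c}; new: +{$,c}
  S→a C: FOLLOW(C) ⊇ FOLLOW(S) ⊇ {$,c}; new: +{$,c}
  S→c B: FOLLOW(B) ⊇ FOLLOW(S) ⊇ {$,c}; new: +{$,c}
  FOLLOW[S]={$,c}  FOLLOW[A]={$,c}  FOLLOW[B]={$,c}  FOLLOW[C]={$,c}
round 2: — fixpoint
  FOLLOW[S]={$,c}  FOLLOW[A]={$,c}  FOLLOW[B]={$,c}  FOLLOW[C]={$,c}

FOLLOW(S) = ["$", "c"]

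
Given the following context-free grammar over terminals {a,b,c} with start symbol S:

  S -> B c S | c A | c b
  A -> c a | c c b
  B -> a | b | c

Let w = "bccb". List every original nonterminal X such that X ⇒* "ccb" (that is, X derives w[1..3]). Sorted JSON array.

Convert to CNF:
  S -> B X4 | T0 A | T0 T2
  A -> T0 T1 | T0 X3
  B -> a | b | c
  T0 -> c
  T1 -> a
  T2 -> b
  X3 -> T0 T2
  X4 -> T0 S

CYK table (by increasing span) (cells [i..j] with 1 ≤ i ≤ j ≤ 3 only):
  [1..1]={B,T0}  "c"  orig:{B}
  [2..2]={B,T0}  "c"  orig:{B}
  [3..3]={B,T2}  "b"  orig:{B}
  [1..2]=∅  "cc"
  [2..3]={S,X3}  "cb"  orig:{S}
  [1..3]={A,X4}  "ccb"  orig:{A}

Original NTs in T[1,3] deriving "ccb": ["A"]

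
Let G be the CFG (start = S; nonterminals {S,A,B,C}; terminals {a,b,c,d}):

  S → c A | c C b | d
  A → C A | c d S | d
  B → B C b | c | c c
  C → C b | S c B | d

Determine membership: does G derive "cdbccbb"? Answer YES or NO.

CNF form of G:
  S -> T0 A | T0 X6 | d
  A -> C A | T0 X3 | d
  B -> B X4 | T0 T0 | c
  C -> C T2 | S X5 | d
  T0 -> c
  T1 -> d
  T2 -> b
  X3 -> T1 S
  X4 -> C T2
  X5 -> T0 B
  X6 -> C T2

Fill CYK table bottom-up:
  T[0,0] 'c' = {B,T0}  orig:{B}
  T[1,1] 'd' = {A,C,S,T1}  orig:{A,C,S}
  T[2,2] 'b' = {T2}  orig:{}
  T[3,3] 'c' = {B,T0}  orig:{B}
  T[4,4] 'c' = {B,T0}  orig:{B}
  T[5,5] 'b' = {T2}  orig:{}
  T[6,6] 'b' = {T2}  orig:{}
  T[0,1] 'cd' = {S}
  T[1,2] 'db' = {C,X4,X6}  orig:{C}
  T[2,3] 'bc' = ∅
  T[3,4] 'cc' = {B,X5}  orig:{B}
  T[4,5] 'cb' = ∅
  T[5,6] 'bb' = ∅
  T[0,2] 'cdb' = {B,S}
  T[1,3] 'dbc' = ∅
  T[2,4] 'bcc' = ∅
  T[3,5] 'ccb' = ∅
  T[4,6] 'cbb' = ∅
  T[0,3] 'cdbc' = ∅
  T[1,4] 'dbcc' = ∅
  T[2,5] 'bccb' = ∅
  T[3,6] 'ccbb' = ∅
  T[0,4] 'cdbcc' = {C}
  T[1,5] 'dbccb' = ∅
  T[2,6] 'bccbb' = ∅
  T[0,5] 'cdbccb' = {C,X4,X6}  orig:{C}
  T[1,6] 'dbccbb' = ∅
  T[0,6] 'cdbccbb' = {C,X4,X6}  orig:{C}

S ∉ T[0,6] ⇒ NO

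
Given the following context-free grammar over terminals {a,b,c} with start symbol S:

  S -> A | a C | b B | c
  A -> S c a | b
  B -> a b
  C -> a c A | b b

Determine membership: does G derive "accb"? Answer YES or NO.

Convert to CNF:
  S -> S X5 | T1 C | T2 B | b | c
  A -> S X3 | b
  B -> T1 T2
  C -> T1 X4 | T2 T2
  T0 -> c
  T1 -> a
  T2 -> b
  X3 -> T0 T1
  X4 -> T0 A
  X5 -> T0 T1

CYK fill:
  [0..0]={T1}  "a"  orig:{}
  [1..1]={S,T0}  "c"  orig:{S}
  [2..2]={S,T0}  "c"  orig:{S}
  [3..3]={A,S,T2}  "b"  orig:{A,S}
  [0..1]=∅  "ac"
  [1..2]=∅  "cc"
  [2..3]={X4}  "cb"  orig:{}
  [0..2]=∅  "acc"
  [1..3]=∅  "ccb"
  [0..3]=∅  "accb"

S ∉ T[0,3] ⇒ NO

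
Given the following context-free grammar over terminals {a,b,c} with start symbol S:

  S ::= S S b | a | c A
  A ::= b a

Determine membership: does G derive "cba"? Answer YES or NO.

CNF form of G:
  S -> S X3 | T2 A | a
  A -> T0 T1
  T0 -> b
  T1 -> a
  T2 -> c
  X3 -> S T0

Fill CYK table bottom-up:
  T[0,0] 'c' = {T2}  orig:{}
  T[1,1] 'b' = {T0}  orig:{}
  T[2,2] 'a' = {S,T1}  orig:{S}
  T[0,1] 'cb' = ∅
  T[1,2] 'ba' = {A}
  T[0,2] 'cba' = {S}

S ∈ T[0,2] ⇒ YES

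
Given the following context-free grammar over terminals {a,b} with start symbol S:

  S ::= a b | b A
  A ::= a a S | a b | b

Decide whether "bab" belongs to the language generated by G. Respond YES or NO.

Convert to CNF:
  S -> T0 T1 | T1 A
  A -> T0 T1 | T0 X2 | b
  T0 -> a
  T1 -> b
  X2 -> T0 S

CYK fill:
  T[0,0] 'b' = {A,T1}  orig:{A}
  T[1,1] 'a' = {T0}  orig:{}
  T[2,2] 'b' = {A,T1}  orig:{A}
  T[0,1] 'ba' = ∅
  T[1,2] 'ab' = {A,S}
  T[0,2] 'bab' = {S}

S ∈ T[0,2] ⇒ YES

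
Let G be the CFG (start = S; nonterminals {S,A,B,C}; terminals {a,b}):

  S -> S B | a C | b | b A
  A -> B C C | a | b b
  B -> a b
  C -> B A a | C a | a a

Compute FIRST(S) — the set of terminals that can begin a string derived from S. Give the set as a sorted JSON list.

Compute FIRST by fixpoint:
iter 1:
  A via A→a: +{a}
  A via A→b b: +{b}
  B via B→a b: +{a}
  C via C→B A a: +{a}
  S via S→a C: +{a}
  S via S→b: +{b}
  FIRST(S)={a,b}  FIRST(A)={a,b}  FIRST(B)={a}  FIRST(C)={a}
iter 2: — fixpoint
  FIRST(S)={a,b}  FIRST(A)={a,b}  FIRST(B)={a}  FIRST(C)={a}

FIRST(S) = ["a", "b"]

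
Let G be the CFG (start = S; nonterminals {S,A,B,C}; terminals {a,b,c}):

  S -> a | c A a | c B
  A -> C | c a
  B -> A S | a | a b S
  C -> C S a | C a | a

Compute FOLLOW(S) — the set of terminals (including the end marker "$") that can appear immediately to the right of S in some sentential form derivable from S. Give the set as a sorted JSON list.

FIRST sets, iterate to fixpoint:
iter 1:
  A via A→c a: +{c}
  B via B→A S: +{c}
  B via B→a: +{a}
  C via C→a: +{a}
  S via S→a: +{a}
  S via S→c A a: +{c}
  S: {a,c}  A: {c}  B: {a,c}  C: {a}
iter 2:
  A via A→C: +{a}
  S: {a,c}  A: {a,c}  B: {a,c}  C: {a}
iter 3: done
  S: {a,c}  A: {a,c}  B: {a,c}  C: {a}

Compute FOLLOW by fixpoint:
initialize: $ ∈ FOLLOW(S)
round 1:
  B→A S: FOLLOW(A) ⊇ FIRST(S) = {a,c}; new: +{a,c}
  C→C S a: FOLLOW(C) ⊇ FIRST(S) = {a,c}; new: +{a,c}
  C→C S a: FOLLOW(S) ⊇ FIRST(a) = {a}; new: +{a}
  S→c B: FOLLOW(B) ⊇ FOLLOW(S) ⊇ {$,a}; new: +{$,a}
  FOLLOW(S)={$,a}  FOLLOW(A)={a,c}  FOLLOW(B)={$,a}  FOLLOW(C)={a,c}
round 2: — fixpoint
  FOLLOW(S)={$,a}  FOLLOW(A)={a,c}  FOLLOW(B)={$,a}  FOLLOW(C)={a,c}

FOLLOW(S) = ["$", "a"]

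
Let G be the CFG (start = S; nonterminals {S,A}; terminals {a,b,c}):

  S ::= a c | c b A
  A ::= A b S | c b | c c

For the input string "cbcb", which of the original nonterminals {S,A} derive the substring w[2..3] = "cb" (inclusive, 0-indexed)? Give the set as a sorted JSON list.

Convert to CNF:
  S -> T1 X4 | T2 T1
  A -> A X3 | T1 T0 | T1 T1
  T0 -> b
  T1 -> c
  T2 -> a
  X3 -> T0 S
  X4 -> T0 A

CYK table (by increasing span), restricted to cells inside w[2..3]:
  cell(2,2) c: {T1}  orig:{}
  cell(3,3) b: {T0}  orig:{}
  cell(2,3) cb: {A}

Original NTs in T[2,3] deriving "cb": ["A"]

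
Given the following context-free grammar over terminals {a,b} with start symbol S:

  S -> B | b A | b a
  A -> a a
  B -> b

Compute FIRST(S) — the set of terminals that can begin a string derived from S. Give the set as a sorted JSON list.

Compute FIRST by fixpoint:
round 1:
  A via A→a a: +{a}
  B via B→b: +{b}
  S via S→B: +{b}
  FIRST[S]={b}  FIRST[A]={a}  FIRST[B]={b}
round 2: done
  FIRST[S]={b}  FIRST[A]={a}  FIRST[B]={b}

FIRST(S) = ["b"]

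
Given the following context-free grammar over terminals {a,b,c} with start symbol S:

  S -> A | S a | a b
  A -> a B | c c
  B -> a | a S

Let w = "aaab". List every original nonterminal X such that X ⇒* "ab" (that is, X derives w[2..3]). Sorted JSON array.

Convert to CNF:
  S -> S T0 | T0 B | T0 T2 | T1 T1
  A -> T0 B | T1 T1
  B -> T0 S | a
  T0 -> a
  T1 -> c
  T2 -> b

Fill CYK table bottom-up — only the sub-triangle for w[2..3]:
  [2..2]={B,T0}  "a"  orig:{B}
  [3..3]={T2}  "b"  orig:{}
  [2..3]={S}  "ab"

Original NTs in T[2,3] deriving "ab": ["S"]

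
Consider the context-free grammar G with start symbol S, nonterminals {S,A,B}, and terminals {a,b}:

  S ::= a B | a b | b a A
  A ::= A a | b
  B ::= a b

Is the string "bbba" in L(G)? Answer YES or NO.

CNF form of G:
  S -> T0 B | T0 T1 | T1 X2
  A -> A T0 | b
  B -> T0 T1
  T0 -> a
  T1 -> b
  X2 -> T0 A

CYK table (by increasing span):
  T[0,0] 'b' = {A,T1}  orig:{A}
  T[1,1] 'b' = {A,T1}  orig:{A}
  T[2,2] 'b' = {A,T1}  orig:{A}
  T[3,3] 'a' = {T0}  orig:{}
  T[0,1] 'bb' = ∅
  T[1,2] 'bb' = ∅
  T[2,3] 'ba' = {A}
  T[0,2] 'bbb' = ∅
  T[1,3] 'bba' = ∅
  T[0,3] 'bbba' = ∅

S ∉ T[0,3] ⇒ NO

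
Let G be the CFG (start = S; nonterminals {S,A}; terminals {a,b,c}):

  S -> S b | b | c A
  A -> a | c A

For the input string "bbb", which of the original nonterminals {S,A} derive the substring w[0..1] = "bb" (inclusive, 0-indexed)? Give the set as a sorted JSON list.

Convert to CNF:
  S -> S T1 | T0 A | b
  A -> T0 A | a
  T0 -> c
  T1 -> b

Fill CYK table bottom-up (cells [i..j] with 0 ≤ i ≤ j ≤ 1 only):
  [0..0]={S,T1}  "b"  orig:{S}
  [1..1]={S,T1}  "b"  orig:{S}
  [0..1]={S}  "bb"

Original NTs in T[0,1] deriving "bb": ["S"]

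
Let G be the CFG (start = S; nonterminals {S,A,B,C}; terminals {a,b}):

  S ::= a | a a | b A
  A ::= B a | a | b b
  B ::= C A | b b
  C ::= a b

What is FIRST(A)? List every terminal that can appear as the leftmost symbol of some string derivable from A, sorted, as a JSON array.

Compute FIRST by fixpoint:
iter 1:
  A via A→a: +{a}
  A via A→b b: +{b}
  B via B→b b: +{b}
  C via C→a b: +{a}
  S via S→a: +{a}
  S via S→b A: +{b}
  S: {a,b}  A: {a,b}  B: {b}  C: {a}
iter 2:
  B via B→C A: +{a}
  S: {a,b}  A: {a,b}  B: {a,b}  C: {a}
iter 3: done
  S: {a,b}  A: {a,b}  B: {a,b}  C: {a}

FIRST(A) = ["a", "b"]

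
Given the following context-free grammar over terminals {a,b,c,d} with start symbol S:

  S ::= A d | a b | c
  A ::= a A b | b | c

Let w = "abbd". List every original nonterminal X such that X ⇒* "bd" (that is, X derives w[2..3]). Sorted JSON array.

Convert to CNF:
  S -> A T2 | T0 T1 | c
  A -> T0 X3 | b | c
  T0 -> a
  T1 -> b
  T2 -> d
  X3 -> A T1

CYK fill — only the sub-triangle for w[2..3]:
  [2..2]={A,T1}  "b"  orig:{A}
  [3..3]={T2}  "d"  orig:{}
  [2..3]={S}  "bd"

Original NTs in T[2,3] deriving "bd": ["S"]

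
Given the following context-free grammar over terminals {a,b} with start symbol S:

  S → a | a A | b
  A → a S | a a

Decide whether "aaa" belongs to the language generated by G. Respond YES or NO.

Convert to CNF:
  S -> T0 A | a | b
  A -> T0 S | T0 T0
  T0 -> a

CYK table (by increasing span):
  cell(0,0) a: {S,T0}  orig:{S}
  cell(1,1) a: {S,T0}  orig:{S}
  cell(2,2) a: {S,T0}  orig:{S}
  cell(0,1) aa: {A}
  cell(1,2) aa: {A}
  cell(0,2) aaa: {S}

S ∈ T[0,2] ⇒ YES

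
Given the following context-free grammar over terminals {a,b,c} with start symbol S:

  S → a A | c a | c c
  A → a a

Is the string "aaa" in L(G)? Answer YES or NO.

CNF form of G:
  S -> T0 A | T1 T0 | T1 T1
  A -> T0 T0
  T0 -> a
  T1 -> c

CYK fill:
  cell(0,0) a: {T0}  orig:{}
  cell(1,1) a: {T0}  orig:{}
  cell(2,2) a: {T0}  orig:{}
  cell(0,1) aa: {A}
  cell(1,2) aa: {A}
  cell(0,2) aaa: {S}

S ∈ T[0,2] ⇒ YES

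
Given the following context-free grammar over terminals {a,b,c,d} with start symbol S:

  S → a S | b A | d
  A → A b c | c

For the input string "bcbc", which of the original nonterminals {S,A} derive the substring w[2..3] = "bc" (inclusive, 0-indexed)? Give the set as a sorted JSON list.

CNF form of G:
  S -> T0 A | T2 S | d
  A -> A X3 | c
  T0 -> b
  T1 -> c
  T2 -> a
  X3 -> T0 T1

CYK fill — only the sub-triangle for w[2..3]:
  T[2,2] 'b' = {T0}  orig:{}
  T[3,3] 'c' = {A,T1}  orig:{A}
  T[2,3] 'bc' = {S,X3}  orig:{S}

Original NTs in T[2,3] deriving "bc": ["S"]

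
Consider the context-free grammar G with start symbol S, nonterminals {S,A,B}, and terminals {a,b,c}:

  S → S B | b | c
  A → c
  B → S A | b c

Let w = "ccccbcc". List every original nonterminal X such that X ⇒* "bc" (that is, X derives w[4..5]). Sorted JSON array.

Convert to CNF:
  S -> S B | b | c
  A -> c
  B -> S A | T0 T1
  T0 -> b
  T1 -> c

Fill CYK table bottom-up — only the sub-triangle for w[4..5]:
  cell(4,4) b: {S,T0}  orig:{S}
  cell(5,5) c: {A,S,T1}  orig:{A,S}
  cell(4,5) bc: {B}

Original NTs in T[4,5] deriving "bc": ["B"]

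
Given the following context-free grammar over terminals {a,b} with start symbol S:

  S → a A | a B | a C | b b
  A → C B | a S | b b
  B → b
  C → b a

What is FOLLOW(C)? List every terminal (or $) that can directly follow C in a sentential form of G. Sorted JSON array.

Compute FIRST by fixpoint:
pass 1:
  A via A→a S: +{a}
  A via A→b b: +{b}
  B via B→b: +{b}
  C via C→b a: +{b}
  S via S→a A: +{a}
  S via S→b b: +{b}
  FIRST(S)={a,b}  FIRST(A)={a,b}  FIRST(B)={b}  FIRST(C)={b}
pass 2: (stable)
  FIRST(S)={a,b}  FIRST(A)={a,b}  FIRST(B)={b}  FIRST(C)={b}

FOLLOW sets:
FOLLOW(S) := {$}
[1]
  A→C B: FOLLOW(C) ⊇ FIRST(B) = {b}; new: +{b}
  S→a A: FOLLOW(A) ⊇ FOLLOW(S) ⊇ {$}; new: +{$}
  S→a B: FOLLOW(B) ⊇ FOLLOW(S) ⊇ {$}; new: +{$}
  S→a C: FOLLOW(C) ⊇ FOLLOW(S) ⊇ {$}; new: +{$}
  FOLLOW(S)={$}  FOLLOW(A)={$}  FOLLOW(B)={$}  FOLLOW(C)={$,b}
[2] (stable)
  FOLLOW(S)={$}  FOLLOW(A)={$}  FOLLOW(B)={$}  FOLLOW(C)={$,b}

FOLLOW(C) = ["$", "b"]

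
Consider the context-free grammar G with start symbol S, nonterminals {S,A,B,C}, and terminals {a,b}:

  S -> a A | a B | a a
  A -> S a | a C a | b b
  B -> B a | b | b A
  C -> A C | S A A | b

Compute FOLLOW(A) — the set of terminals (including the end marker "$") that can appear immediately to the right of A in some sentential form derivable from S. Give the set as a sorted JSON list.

Compute FIRST by fixpoint:
[1]
  A via A→a C a: +{a}
  A via A→b b: +{b}
  B via B→b: +{b}
  C via C→A C: +{a,b}
  S via S→a A: +{a}
  FIRST(S)={a}  FIRST(A)={a,b}  FIRST(B)={b}  FIRST(C)={a,b}
[2] (stable)
  FIRST(S)={a}  FIRST(A)={a,b}  FIRST(B)={b}  FIRST(C)={a,b}

FOLLOW sets:
seed FOLLOW(S) with $
[1]
  A→S a: FOLLOW(S) ⊇ FIRST(a) = {a}; new: +{a}
  A→a C a: FOLLOW(C) ⊇ FIRST(a) = {a}; new: +{a}
  B→B a: FOLLOW(B) ⊇ FIRST(a) = {a}; new: +{a}
  B→b A: FOLLOW(A) ⊇ FOLLOW(B) ⊇ {a}; new: +{a}
  C→A C: FOLLOW(A) ⊇ FIRST(C) = {a,b}; new: +{b}
  C→S A A: FOLLOW(S) ⊇ FIRST(A) = {a,b}; new: +{b}
  S→a A: FOLLOW(A) ⊇ FOLLOW(S) ⊇ {$,a,b}; new: +{$}
  S→a B: FOLLOW(B) ⊇ FOLLOW(S) ⊇ {$,a,b}; new: +{$,b}
  S: {$,a,b}  A: {$,a,b}  B: {$,a,b}  C: {a}
[2] done
  S: {$,a,b}  A: {$,a,b}  B: {$,a,b}  C: {a}

FOLLOW(A) = ["$", "a", "b"]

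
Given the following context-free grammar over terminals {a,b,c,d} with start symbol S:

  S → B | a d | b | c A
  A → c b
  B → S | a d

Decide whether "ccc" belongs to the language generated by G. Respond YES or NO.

CNF form of G:
  S -> T0 A | T2 T3 | b
  A -> T0 T1
  B -> T0 A | T2 T3 | b
  T0 -> c
  T1 -> b
  T2 -> a
  T3 -> d

Fill CYK table bottom-up:
  [0..0]={T0}  "c"  orig:{}
  [1..1]={T0}  "c"  orig:{}
  [2..2]={T0}  "c"  orig:{}
  [0..1]=∅  "cc"
  [1..2]=∅  "cc"
  [0..2]=∅  "ccc"

S ∉ T[0,2] ⇒ NO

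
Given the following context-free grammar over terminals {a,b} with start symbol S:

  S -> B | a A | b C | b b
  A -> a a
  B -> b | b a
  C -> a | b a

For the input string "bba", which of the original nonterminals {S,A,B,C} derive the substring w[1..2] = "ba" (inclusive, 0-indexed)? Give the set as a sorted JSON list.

CNF form of G:
  S -> T0 A | T1 C | T1 T0 | T1 T1 | b
  A -> T0 T0
  B -> T1 T0 | b
  C -> T1 T0 | a
  T0 -> a
  T1 -> b

CYK fill, restricted to cells inside w[1..2]:
  cell(1,1) b: {B,S,T1}  orig:{B,S}
  cell(2,2) a: {C,T0}  orig:{C}
  cell(1,2) ba: {B,C,S}

Original NTs in T[1,2] deriving "ba": ["B", "C", "S"]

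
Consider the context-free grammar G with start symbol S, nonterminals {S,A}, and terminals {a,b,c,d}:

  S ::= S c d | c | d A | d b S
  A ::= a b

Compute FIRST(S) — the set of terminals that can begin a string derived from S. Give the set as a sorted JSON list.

FIRST iteration:
round 1:
  A via A→a b: +{a}
  S via S→c: +{c}
  S via S→d A: +{d}
  FIRST[S]={c,d}  FIRST[A]={a}
round 2: — fixpoint
  FIRST[S]={c,d}  FIRST[A]={a}

FIRST(S) = ["c", "d"]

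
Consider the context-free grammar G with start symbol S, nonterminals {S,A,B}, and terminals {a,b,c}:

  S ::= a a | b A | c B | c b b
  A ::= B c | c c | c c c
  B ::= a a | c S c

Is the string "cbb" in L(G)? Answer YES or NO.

Convert to CNF:
  S -> T0 B | T0 X5 | T1 T1 | T2 A
  A -> B T0 | T0 T0 | T0 X3
  B -> T0 X4 | T1 T1
  T0 -> c
  T1 -> a
  T2 -> b
  X3 -> T0 T0
  X4 -> S T0
  X5 -> T2 T2

Fill CYK table bottom-up:
  cell(0,0) c: {T0}  orig:{}
  cell(1,1) b: {T2}  orig:{}
  cell(2,2) b: {T2}  orig:{}
  cell(0,1) cb: ∅
  cell(1,2) bb: {X5}  orig:{}
  cell(0,2) cbb: {S}

S ∈ T[0,2] ⇒ YES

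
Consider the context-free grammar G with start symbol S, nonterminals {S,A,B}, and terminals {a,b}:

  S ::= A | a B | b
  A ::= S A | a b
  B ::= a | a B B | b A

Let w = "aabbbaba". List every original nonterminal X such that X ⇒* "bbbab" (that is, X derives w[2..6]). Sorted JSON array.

CNF form of G:
  S -> S A | T0 B | T0 T1 | b
  A -> S A | T0 T1
  B -> T0 X2 | T1 A | a
  T0 -> a
  T1 -> b
  X2 -> B B

Fill CYK table bottom-up (cells [i..j] with 2 ≤ i ≤ j ≤ 6 only):
  T[2,2] 'b' = {S,T1}  orig:{S}
  T[3,3] 'b' = {S,T1}  orig:{S}
  T[4,4] 'b' = {S,T1}  orig:{S}
  T[5,5] 'a' = {B,T0}  orig:{B}
  T[6,6] 'b' = {S,T1}  orig:{S}
  T[2,3] 'bb' = ∅
  T[3,4] 'bb' = ∅
  T[4,5] 'ba' = ∅
  T[5,6] 'ab' = {A,S}
  T[2,4] 'bbb' = ∅
  T[3,5] 'bba' = ∅
  T[4,6] 'bab' = {A,B,S}
  T[2,5] 'bbba' = ∅
  T[3,6] 'bbab' = {A,B,S}
  T[2,6] 'bbbab' = {A,B,S}

Original NTs in T[2,6] deriving "bbbab": ["A", "B", "S"]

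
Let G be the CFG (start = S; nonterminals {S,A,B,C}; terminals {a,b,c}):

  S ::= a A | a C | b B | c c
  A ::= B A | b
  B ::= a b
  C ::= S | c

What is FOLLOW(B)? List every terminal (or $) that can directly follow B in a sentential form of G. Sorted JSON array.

FIRST sets, iterate to fixpoint:
pass 1:
  A via A→b: +{b}
  B via B→a b: +{a}
  C via C→c: +{c}
  S via S→a A: +{a}
  S via S→b B: +{b}
  S via S→c c: +{c}
  S: {a,b,c}  A: {b}  B: {a}  C: {c}
pass 2:
  A via A→B A: +{a}
  C via C→S: +{a,b}
  S: {a,b,c}  A: {a,b}  B: {a}  C: {a,b,c}
pass 3: — fixpoint
  S: {a,b,c}  A: {a,b}  B: {a}  C: {a,b,c}

FOLLOW sets:
initialize: $ ∈ FOLLOW(S)
pass 1:
  A→B A: FOLLOW(B) ⊇ FIRST(A) = {a,b}; new: +{a,b}
  S→a A: FOLLOW(A) ⊇ FOLLOW(S) ⊇ {$}; new: +{$}
  S→a C: FOLLOW(C) ⊇ FOLLOW(S) ⊇ {$}; new: +{$}
  S→b B: FOLLOW(B) ⊇ FOLLOW(S) ⊇ {$}; new: +{$}
  FOLLOW[S]={$}  FOLLOW[A]={$}  FOLLOW[B]={$,a,b}  FOLLOW[C]={$}
pass 2: — fixpoint
  FOLLOW[S]={$}  FOLLOW[A]={$}  FOLLOW[B]={$,a,b}  FOLLOW[C]={$}

FOLLOW(B) = ["$", "a", "b"]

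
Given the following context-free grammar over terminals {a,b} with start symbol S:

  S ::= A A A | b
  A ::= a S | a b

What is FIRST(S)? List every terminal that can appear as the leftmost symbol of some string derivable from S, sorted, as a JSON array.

FIRST sets, iterate to fixpoint:
pass 1:
  A via A→a S: +{a}
  S via S→A A A: +{a}
  S via S→b: +{b}
  FIRST[S]={a,b}  FIRST[A]={a}
pass 2: done
  FIRST[S]={a,b}  FIRST[A]={a}

FIRST(S) = ["a", "b"]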